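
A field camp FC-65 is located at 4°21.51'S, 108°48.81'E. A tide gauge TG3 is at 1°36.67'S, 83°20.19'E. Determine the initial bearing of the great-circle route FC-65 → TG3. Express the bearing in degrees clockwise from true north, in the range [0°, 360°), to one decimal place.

275.4°

FC-65: φ = -4.35850°, λ = +108.81350°
TG3: φ = -1.61117°, λ = +83.33650°
Δλ = -25.4770°
y = sin Δλ · cos φ₂ = -0.429979
x = cos φ₁ sin φ₂ − sin φ₁ cos φ₂ cos Δλ = 0.040544
θ = atan2(y, x) = -84.6133° → 275.3867° (mod 360°)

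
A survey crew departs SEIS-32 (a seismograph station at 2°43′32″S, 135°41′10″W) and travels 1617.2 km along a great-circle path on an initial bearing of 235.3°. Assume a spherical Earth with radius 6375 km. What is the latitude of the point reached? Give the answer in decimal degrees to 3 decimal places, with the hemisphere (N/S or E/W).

10.879°S

SEIS-32: φ = -2.72556°, λ = -135.68611°
δ = d/R = 1617.2/6375 = 0.253678 rad
φ₂ = arcsin(sin φ₁ cos δ + cos φ₁ sin δ cos θ)
   = arcsin(-0.04755·0.96800 + 0.99887·0.25097·-0.56928) = -10.87917°
λ₂ = λ₁ + atan2(sin θ sin δ cos φ₁, cos δ − sin φ₁ sin φ₂) = -147.81471°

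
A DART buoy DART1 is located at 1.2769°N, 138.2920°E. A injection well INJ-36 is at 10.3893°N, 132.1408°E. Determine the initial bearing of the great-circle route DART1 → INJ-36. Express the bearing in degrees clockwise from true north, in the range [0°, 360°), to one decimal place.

326.4°

Δλ = -6.1512°
y = sin Δλ · cos φ₂ = -0.105396
x = cos φ₁ sin φ₂ − sin φ₁ cos φ₂ cos Δλ = 0.158498
θ = atan2(y, x) = -33.6226° → 326.3774° (mod 360°)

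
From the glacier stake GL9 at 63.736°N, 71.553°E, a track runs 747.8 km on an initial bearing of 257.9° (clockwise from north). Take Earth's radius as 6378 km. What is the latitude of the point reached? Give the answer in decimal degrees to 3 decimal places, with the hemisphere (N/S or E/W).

61.613°N

δ = d/R = 747.8/6378 = 0.117247 rad
φ₂ = arcsin(sin φ₁ cos δ + cos φ₁ sin δ cos θ)
   = arcsin(0.89676·0.99313 + 0.44251·0.11698·-0.20962) = 61.61309°
λ₂ = λ₁ + atan2(sin θ sin δ cos φ₁, cos δ − sin φ₁ sin φ₂) = 57.63196°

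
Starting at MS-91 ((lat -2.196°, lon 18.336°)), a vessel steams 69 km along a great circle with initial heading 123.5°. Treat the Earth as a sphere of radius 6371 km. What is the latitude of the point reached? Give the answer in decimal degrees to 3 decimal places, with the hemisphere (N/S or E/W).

δ = d/R = 69/6371 = 0.010830 rad
φ₂ = arcsin(sin φ₁ cos δ + cos φ₁ sin δ cos θ)
   = arcsin(-0.03832·0.99994 + 0.99927·0.01083·-0.55194) = -2.53840°
λ₂ = λ₁ + atan2(sin θ sin δ cos φ₁, cos δ − sin φ₁ sin φ₂) = 18.85396°

2.538°S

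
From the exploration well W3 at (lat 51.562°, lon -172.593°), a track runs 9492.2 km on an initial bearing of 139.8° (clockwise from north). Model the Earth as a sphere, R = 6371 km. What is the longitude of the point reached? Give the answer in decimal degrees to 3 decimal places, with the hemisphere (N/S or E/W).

127.735°W

δ = d/R = 9492.2/6371 = 1.489907 rad
φ₂ = arcsin(sin φ₁ cos δ + cos φ₁ sin δ cos θ)
   = arcsin(0.78328·0.08080 + 0.62167·0.99673·-0.76380) = -24.20388°
λ₂ = λ₁ + atan2(sin θ sin δ cos φ₁, cos δ − sin φ₁ sin φ₂) = -127.73492°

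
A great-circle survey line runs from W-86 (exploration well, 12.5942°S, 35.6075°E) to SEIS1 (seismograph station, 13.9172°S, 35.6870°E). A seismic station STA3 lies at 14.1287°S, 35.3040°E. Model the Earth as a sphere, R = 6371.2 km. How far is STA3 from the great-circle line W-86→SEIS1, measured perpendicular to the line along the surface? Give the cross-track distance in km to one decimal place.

42.6 km

δ₁₃ = central angle W-86→STA3 = 0.027273 rad  (haversine)
θ₁₃ = bearing W-86→STA3 = 190.858°,  θ₁₂ = bearing W-86→SEIS1 = 176.662°
dₓₜ = R·arcsin(sin δ₁₃ · sin(θ₁₃ − θ₁₂)) = 6371.2·arcsin(0.02727·sin(14.196°)) = 42.609 km
|dₓₜ| = 42.609 km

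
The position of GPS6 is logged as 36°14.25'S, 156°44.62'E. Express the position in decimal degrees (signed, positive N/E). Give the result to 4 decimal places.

lat: 36.2375° S → -36.2375°
lon: 156.7437° E → +156.7437°

-36.2375°, +156.7437°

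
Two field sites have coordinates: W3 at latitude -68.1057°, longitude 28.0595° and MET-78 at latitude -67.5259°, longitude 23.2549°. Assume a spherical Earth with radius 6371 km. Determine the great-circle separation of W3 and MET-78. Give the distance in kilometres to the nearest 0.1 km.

Δφ = 0.5798°,  Δλ = -4.8046°
a = sin²(Δφ/2) + cos φ₁ cos φ₂ sin²(Δλ/2) = 0.000276
c = 2·arcsin(√a) = 0.033231 rad = 1.9040°
d = R·c = 6371 × 0.033231 = 211.7 km

211.7 km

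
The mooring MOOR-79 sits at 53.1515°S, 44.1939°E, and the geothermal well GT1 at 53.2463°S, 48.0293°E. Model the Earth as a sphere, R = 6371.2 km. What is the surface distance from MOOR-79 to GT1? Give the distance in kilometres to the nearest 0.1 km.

Δφ = -0.0948°,  Δλ = 3.8354°
a = sin²(Δφ/2) + cos φ₁ cos φ₂ sin²(Δλ/2) = 0.000403
c = 2·arcsin(√a) = 0.040129 rad = 2.2992°
d = R·c = 6371.2 × 0.040129 = 255.7 km

255.7 km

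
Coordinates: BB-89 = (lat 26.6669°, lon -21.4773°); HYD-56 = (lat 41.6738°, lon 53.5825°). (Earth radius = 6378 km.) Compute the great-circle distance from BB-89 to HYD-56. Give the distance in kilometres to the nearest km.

6894 km

Δφ = 15.0069°,  Δλ = 75.0598°
a = sin²(Δφ/2) + cos φ₁ cos φ₂ sin²(Δλ/2) = 0.264755
c = 2·arcsin(√a) = 1.080950 rad = 61.9339°
d = R·c = 6378 × 1.080950 = 6894.3 km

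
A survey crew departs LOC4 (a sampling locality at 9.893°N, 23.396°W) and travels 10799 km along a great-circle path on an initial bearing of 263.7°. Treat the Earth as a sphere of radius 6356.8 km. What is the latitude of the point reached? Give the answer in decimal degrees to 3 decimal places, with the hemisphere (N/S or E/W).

7.421°S

δ = d/R = 10799/6356.8 = 1.698811 rad
φ₂ = arcsin(sin φ₁ cos δ + cos φ₁ sin δ cos θ)
   = arcsin(0.17181·-0.12767 + 0.98513·0.99182·-0.10973) = -7.42059°
λ₂ = λ₁ + atan2(sin θ sin δ cos φ₁, cos δ − sin φ₁ sin φ₂) = -119.59442°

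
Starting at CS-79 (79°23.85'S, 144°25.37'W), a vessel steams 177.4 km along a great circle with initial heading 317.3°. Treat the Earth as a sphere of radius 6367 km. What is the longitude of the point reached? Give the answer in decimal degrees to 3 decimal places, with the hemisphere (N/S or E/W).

149.713°W

CS-79: φ = -79.39750°, λ = -144.42283°
δ = d/R = 177.4/6367 = 0.027862 rad
φ₂ = arcsin(sin φ₁ cos δ + cos φ₁ sin δ cos θ)
   = arcsin(-0.98293·0.99961 + 0.18399·0.02786·0.73491) = -78.17519°
λ₂ = λ₁ + atan2(sin θ sin δ cos φ₁, cos δ − sin φ₁ sin φ₂) = -149.71277°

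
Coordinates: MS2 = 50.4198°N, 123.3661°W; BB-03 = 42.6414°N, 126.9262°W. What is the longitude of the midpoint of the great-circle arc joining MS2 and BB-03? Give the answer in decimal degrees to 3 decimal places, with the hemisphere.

125.274°W

Bx = cos φ₂ cos Δλ = 0.734188,  By = cos φ₂ sin Δλ = -0.045678
φₘ = atan2(sin φ₁ + sin φ₂, √((cos φ₁ + Bx)² + By²)) = 46.54434°
λₘ = λ₁ + atan2(By, cos φ₁ + Bx) = -125.27385°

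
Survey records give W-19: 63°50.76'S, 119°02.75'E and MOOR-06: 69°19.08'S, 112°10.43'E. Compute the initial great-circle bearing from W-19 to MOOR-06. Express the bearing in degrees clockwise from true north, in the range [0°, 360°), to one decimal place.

W-19: φ = -63.84600°, λ = +119.04583°
MOOR-06: φ = -69.31800°, λ = +112.17383°
Δλ = -6.8720°
y = sin Δλ · cos φ₂ = -0.042259
x = cos φ₁ sin φ₂ − sin φ₁ cos φ₂ cos Δλ = -0.097637
θ = atan2(y, x) = -156.5963° → 203.4037° (mod 360°)

203.4°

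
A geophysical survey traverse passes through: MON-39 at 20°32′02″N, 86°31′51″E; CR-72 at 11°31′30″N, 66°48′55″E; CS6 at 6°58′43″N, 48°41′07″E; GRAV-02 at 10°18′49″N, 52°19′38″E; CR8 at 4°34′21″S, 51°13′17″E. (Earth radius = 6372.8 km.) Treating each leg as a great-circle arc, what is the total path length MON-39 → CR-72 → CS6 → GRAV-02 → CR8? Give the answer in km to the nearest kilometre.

MON-39: φ = +20.53389°, λ = +86.53083°
CR-72: φ = +11.52500°, λ = +66.81528°
CS6: φ = +6.97861°, λ = +48.68528°
GRAV-02: φ = +10.31361°, λ = +52.32722°
CR8: φ = -4.57250°, λ = +51.22139°
MON-39→CR-72: c = 0.365698 rad, d = 2330.52 km
CR-72→CS6: c = 0.322116 rad, d = 2052.78 km
CS6→GRAV-02: c = 0.085650 rad, d = 545.83 km
GRAV-02→CR8: c = 0.260522 rad, d = 1660.25 km
Total = 2330.52 + 2052.78 + 545.83 + 1660.25 = 6589.38 km

6589 km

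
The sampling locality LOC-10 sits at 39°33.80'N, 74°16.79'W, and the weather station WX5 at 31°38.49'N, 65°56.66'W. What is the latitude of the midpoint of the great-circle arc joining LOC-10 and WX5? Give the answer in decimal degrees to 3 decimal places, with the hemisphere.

35.674°N

LOC-10: φ = +39.56333°, λ = -74.27983°
WX5: φ = +31.64150°, λ = -65.94433°
Bx = cos φ₂ cos Δλ = 0.842354,  By = cos φ₂ sin Δλ = 0.123419
φₘ = atan2(sin φ₁ + sin φ₂, √((cos φ₁ + Bx)² + By²)) = 35.67408°
λₘ = λ₁ + atan2(By, cos φ₁ + Bx) = -69.90510°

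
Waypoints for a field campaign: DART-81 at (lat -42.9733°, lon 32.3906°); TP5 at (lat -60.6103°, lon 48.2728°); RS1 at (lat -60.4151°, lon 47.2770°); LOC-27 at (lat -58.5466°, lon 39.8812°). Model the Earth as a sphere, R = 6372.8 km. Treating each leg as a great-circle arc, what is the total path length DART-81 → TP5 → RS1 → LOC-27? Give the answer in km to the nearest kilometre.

DART-81→TP5: c = 0.350246 rad, d = 2232.05 km
TP5→RS1: c = 0.009208 rad, d = 58.68 km
RS1→LOC-27: c = 0.073160 rad, d = 466.23 km
Total = 2232.05 + 58.68 + 466.23 = 2756.96 km

2757 km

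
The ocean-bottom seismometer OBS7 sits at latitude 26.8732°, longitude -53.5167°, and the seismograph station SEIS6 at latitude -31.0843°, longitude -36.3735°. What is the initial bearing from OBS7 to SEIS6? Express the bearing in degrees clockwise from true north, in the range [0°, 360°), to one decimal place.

163.1°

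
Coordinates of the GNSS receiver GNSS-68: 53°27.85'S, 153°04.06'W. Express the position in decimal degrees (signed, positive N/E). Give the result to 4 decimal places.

-53.4642°, -153.0677°

lat: 53.4642° S → -53.4642°
lon: 153.0677° W → -153.0677°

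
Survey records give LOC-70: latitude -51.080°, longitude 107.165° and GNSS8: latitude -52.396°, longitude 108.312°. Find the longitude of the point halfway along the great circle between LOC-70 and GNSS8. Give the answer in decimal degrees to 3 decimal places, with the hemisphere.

107.730°E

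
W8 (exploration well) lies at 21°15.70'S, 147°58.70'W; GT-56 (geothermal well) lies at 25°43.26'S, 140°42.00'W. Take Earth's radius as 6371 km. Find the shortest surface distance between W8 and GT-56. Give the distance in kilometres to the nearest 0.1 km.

W8: φ = -21.26167°, λ = -147.97833°
GT-56: φ = -25.72100°, λ = -140.70000°
Δφ = -4.4593°,  Δλ = 7.2783°
a = sin²(Δφ/2) + cos φ₁ cos φ₂ sin²(Δλ/2) = 0.004896
c = 2·arcsin(√a) = 0.140060 rad = 8.0248°
d = R·c = 6371 × 0.140060 = 892.3 km

892.3 km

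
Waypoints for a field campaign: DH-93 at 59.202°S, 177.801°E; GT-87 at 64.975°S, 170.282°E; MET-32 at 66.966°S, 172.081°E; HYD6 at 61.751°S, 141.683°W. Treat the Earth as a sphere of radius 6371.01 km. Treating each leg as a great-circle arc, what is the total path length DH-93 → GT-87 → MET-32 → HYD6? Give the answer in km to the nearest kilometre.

3228 km

DH-93→GT-87: c = 0.117832 rad, d = 750.71 km
GT-87→MET-32: c = 0.037023 rad, d = 235.88 km
MET-32→HYD6: c = 0.351772 rad, d = 2241.14 km
Total = 750.71 + 235.88 + 2241.14 = 3227.72 km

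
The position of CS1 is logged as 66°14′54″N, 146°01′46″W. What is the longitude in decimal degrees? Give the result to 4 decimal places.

146.0294°W

146° + 1′/60 + 46″/3600 = 146 + 0.01667 + 0.01278 = 146.0294°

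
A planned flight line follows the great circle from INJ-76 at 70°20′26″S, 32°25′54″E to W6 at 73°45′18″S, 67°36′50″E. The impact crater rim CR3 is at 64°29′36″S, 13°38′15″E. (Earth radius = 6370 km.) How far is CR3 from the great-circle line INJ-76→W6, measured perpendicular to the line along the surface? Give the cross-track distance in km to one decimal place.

65.8 km

INJ-76: φ = -70.34056°, λ = +32.43167°
W6: φ = -73.75500°, λ = +67.61389°
CR3: φ = -64.49333°, λ = +13.63750°
δ₁₃ = central angle INJ-76→CR3 = 0.160967 rad  (haversine)
θ₁₃ = bearing INJ-76→CR3 = 300.049°,  θ₁₂ = bearing INJ-76→W6 = 123.746°
dₓₜ = R·arcsin(sin δ₁₃ · sin(θ₁₃ − θ₁₂)) = 6370·arcsin(0.16027·sin(176.303°)) = 65.826 km
|dₓₜ| = 65.826 km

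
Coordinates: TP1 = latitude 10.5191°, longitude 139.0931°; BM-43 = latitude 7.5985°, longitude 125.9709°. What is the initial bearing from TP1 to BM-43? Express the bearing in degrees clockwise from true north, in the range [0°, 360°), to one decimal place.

258.4°

Δλ = -13.1222°
y = sin Δλ · cos φ₂ = -0.225035
x = cos φ₁ sin φ₂ − sin φ₁ cos φ₂ cos Δλ = -0.046227
θ = atan2(y, x) = -101.6082° → 258.3918° (mod 360°)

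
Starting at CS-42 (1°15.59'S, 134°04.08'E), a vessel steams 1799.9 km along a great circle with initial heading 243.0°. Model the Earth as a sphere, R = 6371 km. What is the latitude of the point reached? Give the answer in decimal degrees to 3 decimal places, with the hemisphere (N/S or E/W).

CS-42: φ = -1.25983°, λ = +134.06800°
δ = d/R = 1799.9/6371 = 0.282515 rad
φ₂ = arcsin(sin φ₁ cos δ + cos φ₁ sin δ cos θ)
   = arcsin(-0.02199·0.96036 + 0.99976·0.27877·-0.45399) = -8.49041°
λ₂ = λ₁ + atan2(sin θ sin δ cos φ₁, cos δ − sin φ₁ sin φ₂) = 119.52305°

8.490°S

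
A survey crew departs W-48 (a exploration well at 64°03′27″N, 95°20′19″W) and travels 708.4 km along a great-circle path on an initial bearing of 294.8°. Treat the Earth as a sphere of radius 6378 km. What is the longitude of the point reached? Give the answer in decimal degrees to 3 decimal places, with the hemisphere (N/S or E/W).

W-48: φ = +64.05750°, λ = -95.33861°
δ = d/R = 708.4/6378 = 0.111069 rad
φ₂ = arcsin(sin φ₁ cos δ + cos φ₁ sin δ cos θ)
   = arcsin(0.89923·0.99384 + 0.43747·0.11084·0.41945) = 66.06858°
λ₂ = λ₁ + atan2(sin θ sin δ cos φ₁, cos δ − sin φ₁ sin φ₂) = -109.70066°

109.701°W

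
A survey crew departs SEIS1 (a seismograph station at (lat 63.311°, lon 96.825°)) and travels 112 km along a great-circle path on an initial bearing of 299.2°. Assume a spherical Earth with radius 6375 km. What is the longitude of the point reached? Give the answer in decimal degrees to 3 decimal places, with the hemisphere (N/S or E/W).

94.835°E

δ = d/R = 112/6375 = 0.017569 rad
φ₂ = arcsin(sin φ₁ cos δ + cos φ₁ sin δ cos θ)
   = arcsin(0.89346·0.99985 + 0.44915·0.01757·0.48786) = 63.78843°
λ₂ = λ₁ + atan2(sin θ sin δ cos φ₁, cos δ − sin φ₁ sin φ₂) = 94.83531°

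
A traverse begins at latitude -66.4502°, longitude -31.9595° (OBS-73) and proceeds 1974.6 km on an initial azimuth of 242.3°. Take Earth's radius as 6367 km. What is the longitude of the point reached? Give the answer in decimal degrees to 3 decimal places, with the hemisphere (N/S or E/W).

79.134°W

δ = d/R = 1974.6/6367 = 0.310130 rad
φ₂ = arcsin(sin φ₁ cos δ + cos φ₁ sin δ cos θ)
   = arcsin(-0.91671·0.95229 + 0.39955·0.30518·-0.46484) = -68.38196°
λ₂ = λ₁ + atan2(sin θ sin δ cos φ₁, cos δ − sin φ₁ sin φ₂) = -79.13391°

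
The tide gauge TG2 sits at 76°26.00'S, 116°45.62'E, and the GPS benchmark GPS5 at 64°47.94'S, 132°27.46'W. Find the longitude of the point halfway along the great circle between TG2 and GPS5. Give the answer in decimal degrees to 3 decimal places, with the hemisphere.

TG2: φ = -76.43333°, λ = +116.76033°
GPS5: φ = -64.79900°, λ = -132.45767°
Bx = cos φ₂ cos Δλ = -0.151078,  By = cos φ₂ sin Δλ = 0.398092
φₘ = atan2(sin φ₁ + sin φ₂, √((cos φ₁ + Bx)² + By²)) = -77.77229°
λₘ = λ₁ + atan2(By, cos φ₁ + Bx) = -165.08561°

165.086°W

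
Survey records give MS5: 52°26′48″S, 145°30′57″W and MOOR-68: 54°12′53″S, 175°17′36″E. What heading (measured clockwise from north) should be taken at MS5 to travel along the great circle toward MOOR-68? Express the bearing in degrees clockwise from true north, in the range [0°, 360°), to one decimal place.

249.9°

MS5: φ = -52.44667°, λ = -145.51583°
MOOR-68: φ = -54.21472°, λ = +175.29333°
Δλ = -39.1908°
y = sin Δλ · cos φ₂ = -0.369506
x = cos φ₁ sin φ₂ − sin φ₁ cos φ₂ cos Δλ = -0.135138
θ = atan2(y, x) = -110.0888° → 249.9112° (mod 360°)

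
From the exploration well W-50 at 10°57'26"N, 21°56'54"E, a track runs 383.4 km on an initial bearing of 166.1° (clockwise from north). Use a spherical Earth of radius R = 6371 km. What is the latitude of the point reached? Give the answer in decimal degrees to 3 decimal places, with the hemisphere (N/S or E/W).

W-50: φ = +10.95722°, λ = +21.94833°
δ = d/R = 383.4/6371 = 0.060179 rad
φ₂ = arcsin(sin φ₁ cos δ + cos φ₁ sin δ cos θ)
   = arcsin(0.19008·0.99819 + 0.98177·0.06014·-0.97072) = 7.60916°
λ₂ = λ₁ + atan2(sin θ sin δ cos φ₁, cos δ − sin φ₁ sin φ₂) = 22.78352°

7.609°N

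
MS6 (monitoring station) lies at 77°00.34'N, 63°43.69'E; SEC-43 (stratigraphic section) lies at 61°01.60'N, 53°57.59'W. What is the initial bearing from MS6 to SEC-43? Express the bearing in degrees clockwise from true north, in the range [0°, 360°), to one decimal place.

314.1°

MS6: φ = +77.00567°, λ = +63.72817°
SEC-43: φ = +61.02667°, λ = -53.95983°
Δλ = -117.6880°
y = sin Δλ · cos φ₂ = -0.428934
x = cos φ₁ sin φ₂ − sin φ₁ cos φ₂ cos Δλ = 0.416030
θ = atan2(y, x) = -45.8749° → 314.1251° (mod 360°)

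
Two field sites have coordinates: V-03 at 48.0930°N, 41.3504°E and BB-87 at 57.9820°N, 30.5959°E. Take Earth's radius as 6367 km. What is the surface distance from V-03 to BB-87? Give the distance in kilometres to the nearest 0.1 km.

1309.6 km

Δφ = 9.8890°,  Δλ = -10.7545°
a = sin²(Δφ/2) + cos φ₁ cos φ₂ sin²(Δλ/2) = 0.010539
c = 2·arcsin(√a) = 0.205680 rad = 11.7846°
d = R·c = 6367 × 0.205680 = 1309.6 km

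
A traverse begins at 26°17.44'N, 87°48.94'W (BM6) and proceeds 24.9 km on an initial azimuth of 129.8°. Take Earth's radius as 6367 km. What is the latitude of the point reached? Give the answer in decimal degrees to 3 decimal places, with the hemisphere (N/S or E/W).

BM6: φ = +26.29067°, λ = -87.81567°
δ = d/R = 24.9/6367 = 0.003911 rad
φ₂ = arcsin(sin φ₁ cos δ + cos φ₁ sin δ cos θ)
   = arcsin(0.44293·0.99999 + 0.89656·0.00391·-0.64011) = 26.14711°
λ₂ = λ₁ + atan2(sin θ sin δ cos φ₁, cos δ − sin φ₁ sin φ₂) = -87.62389°

26.147°N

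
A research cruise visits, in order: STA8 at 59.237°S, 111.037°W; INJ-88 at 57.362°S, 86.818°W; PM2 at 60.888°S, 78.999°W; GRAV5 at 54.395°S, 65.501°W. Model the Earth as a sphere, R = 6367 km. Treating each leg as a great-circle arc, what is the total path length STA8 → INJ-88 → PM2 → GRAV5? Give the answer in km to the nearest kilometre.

3090 km

STA8→INJ-88: c = 0.223244 rad, d = 1421.39 km
INJ-88→PM2: c = 0.093120 rad, d = 592.90 km
PM2→GRAV5: c = 0.168950 rad, d = 1075.71 km
Total = 1421.39 + 592.90 + 1075.71 = 3089.99 km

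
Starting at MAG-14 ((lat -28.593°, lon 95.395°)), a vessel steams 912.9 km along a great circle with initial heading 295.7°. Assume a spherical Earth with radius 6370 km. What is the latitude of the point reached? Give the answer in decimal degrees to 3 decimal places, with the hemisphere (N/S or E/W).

δ = d/R = 912.9/6370 = 0.143312 rad
φ₂ = arcsin(sin φ₁ cos δ + cos φ₁ sin δ cos θ)
   = arcsin(-0.47858·0.98975 + 0.87804·0.14282·0.43366) = -24.79013°
λ₂ = λ₁ + atan2(sin θ sin δ cos φ₁, cos δ − sin φ₁ sin φ₂) = 87.24548°

24.790°S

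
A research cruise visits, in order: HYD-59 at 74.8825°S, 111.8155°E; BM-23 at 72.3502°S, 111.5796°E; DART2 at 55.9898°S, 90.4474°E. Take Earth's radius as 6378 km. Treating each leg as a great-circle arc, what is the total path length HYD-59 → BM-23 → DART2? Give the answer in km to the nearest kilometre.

2346 km

HYD-59→BM-23: c = 0.044212 rad, d = 281.99 km
BM-23→DART2: c = 0.323577 rad, d = 2063.78 km
Total = 281.99 + 2063.78 = 2345.76 km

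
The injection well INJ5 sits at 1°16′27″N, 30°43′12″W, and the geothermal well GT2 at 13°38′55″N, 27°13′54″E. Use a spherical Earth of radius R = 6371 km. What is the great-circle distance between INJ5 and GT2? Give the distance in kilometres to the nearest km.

INJ5: φ = +1.27417°, λ = -30.72000°
GT2: φ = +13.64861°, λ = +27.23167°
Δφ = 12.3744°,  Δλ = 57.9517°
a = sin²(Δφ/2) + cos φ₁ cos φ₂ sin²(Δλ/2) = 0.239615
c = 2·arcsin(√a) = 1.023044 rad = 58.6161°
d = R·c = 6371 × 1.023044 = 6517.8 km

6518 km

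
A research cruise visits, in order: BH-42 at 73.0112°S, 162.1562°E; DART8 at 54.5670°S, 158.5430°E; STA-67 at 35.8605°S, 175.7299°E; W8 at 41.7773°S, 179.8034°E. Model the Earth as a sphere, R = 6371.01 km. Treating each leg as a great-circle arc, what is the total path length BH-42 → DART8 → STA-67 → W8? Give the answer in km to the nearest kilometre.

BH-42→DART8: c = 0.322975 rad, d = 2057.67 km
DART8→STA-67: c = 0.386609 rad, d = 2463.09 km
STA-67→W8: c = 0.117150 rad, d = 746.36 km
Total = 2057.67 + 2463.09 + 746.36 = 5267.13 km

5267 km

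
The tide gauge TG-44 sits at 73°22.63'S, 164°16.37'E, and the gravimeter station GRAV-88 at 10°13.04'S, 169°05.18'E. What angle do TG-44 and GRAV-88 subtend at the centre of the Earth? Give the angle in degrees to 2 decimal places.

63.22°

TG-44: φ = -73.37717°, λ = +164.27283°
GRAV-88: φ = -10.21733°, λ = +169.08633°
Δφ = 63.1598°,  Δλ = 4.8135°
a = sin²(Δφ/2) + cos φ₁ cos φ₂ sin²(Δλ/2) = 0.274745
c = 2·arcsin(√a) = 1.103460 rad = 63.2236°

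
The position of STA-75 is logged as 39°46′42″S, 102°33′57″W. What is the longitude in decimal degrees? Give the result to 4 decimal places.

102.5658°W

102° + 33′/60 + 57″/3600 = 102 + 0.55000 + 0.01583 = 102.5658°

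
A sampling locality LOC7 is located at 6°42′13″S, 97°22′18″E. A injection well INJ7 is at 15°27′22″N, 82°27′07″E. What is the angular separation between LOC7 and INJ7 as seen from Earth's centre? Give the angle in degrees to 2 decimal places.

26.64°

LOC7: φ = -6.70361°, λ = +97.37167°
INJ7: φ = +15.45611°, λ = +82.45194°
Δφ = 22.1597°,  Δλ = -14.9197°
a = sin²(Δφ/2) + cos φ₁ cos φ₂ sin²(Δλ/2) = 0.053068
c = 2·arcsin(√a) = 0.464903 rad = 26.6370°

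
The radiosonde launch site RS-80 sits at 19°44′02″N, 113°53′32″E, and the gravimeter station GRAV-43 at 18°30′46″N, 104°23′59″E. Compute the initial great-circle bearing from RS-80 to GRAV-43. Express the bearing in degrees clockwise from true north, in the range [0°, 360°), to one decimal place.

RS-80: φ = +19.73389°, λ = +113.89222°
GRAV-43: φ = +18.51278°, λ = +104.39972°
Δλ = -9.4925°
y = sin Δλ · cos φ₂ = -0.156384
x = cos φ₁ sin φ₂ − sin φ₁ cos φ₂ cos Δλ = -0.016927
θ = atan2(y, x) = -96.1775° → 263.8225° (mod 360°)

263.8°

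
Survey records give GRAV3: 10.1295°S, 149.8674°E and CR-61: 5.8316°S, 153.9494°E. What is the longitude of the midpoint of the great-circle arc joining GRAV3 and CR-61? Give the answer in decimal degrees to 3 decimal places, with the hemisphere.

151.919°E

Bx = cos φ₂ cos Δλ = 0.992301,  By = cos φ₂ sin Δλ = 0.070816
φₘ = atan2(sin φ₁ + sin φ₂, √((cos φ₁ + Bx)² + By²)) = -7.98555°
λₘ = λ₁ + atan2(By, cos φ₁ + Bx) = 151.91914°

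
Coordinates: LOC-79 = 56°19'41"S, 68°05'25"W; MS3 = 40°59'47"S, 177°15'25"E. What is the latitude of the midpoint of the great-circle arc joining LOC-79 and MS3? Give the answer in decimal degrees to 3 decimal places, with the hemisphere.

LOC-79: φ = -56.32806°, λ = -68.09028°
MS3: φ = -40.99639°, λ = +177.25694°
Bx = cos φ₂ cos Δλ = -0.314820,  By = cos φ₂ sin Δλ = -0.685957
φₘ = atan2(sin φ₁ + sin φ₂, √((cos φ₁ + Bx)² + By²)) = -63.97692°
λₘ = λ₁ + atan2(By, cos φ₁ + Bx) = -138.83509°

63.977°S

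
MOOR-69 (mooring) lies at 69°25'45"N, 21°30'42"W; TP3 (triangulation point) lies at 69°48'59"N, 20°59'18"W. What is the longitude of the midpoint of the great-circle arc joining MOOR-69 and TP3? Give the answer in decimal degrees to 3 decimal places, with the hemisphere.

21.252°W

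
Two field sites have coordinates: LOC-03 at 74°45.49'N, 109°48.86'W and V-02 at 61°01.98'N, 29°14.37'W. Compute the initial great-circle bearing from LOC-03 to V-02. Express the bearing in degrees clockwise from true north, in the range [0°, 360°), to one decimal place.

72.2°

LOC-03: φ = +74.75817°, λ = -109.81433°
V-02: φ = +61.03300°, λ = -29.23950°
Δλ = 80.5748°
y = sin Δλ · cos φ₂ = 0.477768
x = cos φ₁ sin φ₂ − sin φ₁ cos φ₂ cos Δλ = 0.153486
θ = atan2(y, x) = 72.1901° → 72.1901° (mod 360°)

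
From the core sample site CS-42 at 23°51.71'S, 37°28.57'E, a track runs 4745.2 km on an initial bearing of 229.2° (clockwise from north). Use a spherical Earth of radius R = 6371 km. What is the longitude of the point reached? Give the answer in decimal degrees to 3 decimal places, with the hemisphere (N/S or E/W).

CS-42: φ = -23.86183°, λ = +37.47617°
δ = d/R = 4745.2/6371 = 0.744812 rad
φ₂ = arcsin(sin φ₁ cos δ + cos φ₁ sin δ cos θ)
   = arcsin(-0.40453·0.73522 + 0.91452·0.67783·-0.65342) = -44.62556°
λ₂ = λ₁ + atan2(sin θ sin δ cos φ₁, cos δ − sin φ₁ sin φ₂) = -8.65769°

8.658°W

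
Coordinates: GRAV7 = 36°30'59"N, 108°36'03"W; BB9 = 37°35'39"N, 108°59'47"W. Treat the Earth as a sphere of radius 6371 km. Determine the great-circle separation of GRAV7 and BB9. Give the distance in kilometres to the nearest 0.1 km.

124.9 km

GRAV7: φ = +36.51639°, λ = -108.60083°
BB9: φ = +37.59417°, λ = -108.99639°
Δφ = 1.0778°,  Δλ = -0.3956°
a = sin²(Δφ/2) + cos φ₁ cos φ₂ sin²(Δλ/2) = 0.000096
c = 2·arcsin(√a) = 0.019601 rad = 1.1231°
d = R·c = 6371 × 0.019601 = 124.9 km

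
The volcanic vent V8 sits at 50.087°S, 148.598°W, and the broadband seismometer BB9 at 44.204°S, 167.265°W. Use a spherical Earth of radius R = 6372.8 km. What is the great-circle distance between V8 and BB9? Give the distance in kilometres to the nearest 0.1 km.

1550.8 km

Δφ = 5.8830°,  Δλ = -18.6670°
a = sin²(Δφ/2) + cos φ₁ cos φ₂ sin²(Δλ/2) = 0.014731
c = 2·arcsin(√a) = 0.243346 rad = 13.9427°
d = R·c = 6372.8 × 0.243346 = 1550.8 km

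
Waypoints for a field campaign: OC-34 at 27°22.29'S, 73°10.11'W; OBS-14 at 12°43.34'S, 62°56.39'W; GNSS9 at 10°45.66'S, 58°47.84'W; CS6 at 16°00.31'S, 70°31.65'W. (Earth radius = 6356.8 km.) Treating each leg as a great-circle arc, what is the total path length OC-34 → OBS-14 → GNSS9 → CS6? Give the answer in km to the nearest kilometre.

3834 km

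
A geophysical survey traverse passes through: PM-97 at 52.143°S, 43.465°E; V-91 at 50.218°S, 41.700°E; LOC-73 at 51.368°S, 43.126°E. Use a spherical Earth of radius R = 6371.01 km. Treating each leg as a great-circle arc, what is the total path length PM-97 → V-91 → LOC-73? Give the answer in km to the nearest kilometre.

PM-97→V-91: c = 0.038749 rad, d = 246.87 km
V-91→LOC-73: c = 0.025501 rad, d = 162.47 km
Total = 246.87 + 162.47 = 409.34 km

409 km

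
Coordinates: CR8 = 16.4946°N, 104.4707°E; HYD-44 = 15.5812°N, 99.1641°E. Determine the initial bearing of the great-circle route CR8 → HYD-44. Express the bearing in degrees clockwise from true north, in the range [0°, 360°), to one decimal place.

260.6°

Δλ = -5.3066°
y = sin Δλ · cos φ₂ = -0.089087
x = cos φ₁ sin φ₂ − sin φ₁ cos φ₂ cos Δλ = -0.014769
θ = atan2(y, x) = -99.4130° → 260.5870° (mod 360°)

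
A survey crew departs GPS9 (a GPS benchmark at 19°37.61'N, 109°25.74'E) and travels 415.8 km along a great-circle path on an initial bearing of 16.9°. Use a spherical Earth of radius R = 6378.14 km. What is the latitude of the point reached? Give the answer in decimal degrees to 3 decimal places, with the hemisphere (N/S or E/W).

23.197°N

GPS9: φ = +19.62683°, λ = +109.42900°
δ = d/R = 415.8/6378.14 = 0.065191 rad
φ₂ = arcsin(sin φ₁ cos δ + cos φ₁ sin δ cos θ)
   = arcsin(0.33589·0.99788 + 0.94190·0.06515·0.95681) = 23.19674°
λ₂ = λ₁ + atan2(sin θ sin δ cos φ₁, cos δ − sin φ₁ sin φ₂) = 110.60958°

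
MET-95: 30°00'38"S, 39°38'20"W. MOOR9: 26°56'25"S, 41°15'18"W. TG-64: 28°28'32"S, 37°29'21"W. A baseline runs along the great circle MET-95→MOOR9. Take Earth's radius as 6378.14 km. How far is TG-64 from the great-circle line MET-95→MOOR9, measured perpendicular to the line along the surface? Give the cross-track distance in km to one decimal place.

262.3 km

MET-95: φ = -30.01056°, λ = -39.63889°
MOOR9: φ = -26.94028°, λ = -41.25500°
TG-64: φ = -28.47556°, λ = -37.48917°
δ₁₃ = central angle MET-95→TG-64 = 0.042301 rad  (haversine)
θ₁₃ = bearing MET-95→TG-64 = 51.235°,  θ₁₂ = bearing MET-95→MOOR9 = 334.781°
dₓₜ = R·arcsin(sin δ₁₃ · sin(θ₁₃ − θ₁₂)) = 6378.14·arcsin(0.04229·sin(-283.546°)) = 262.292 km
|dₓₜ| = 262.292 km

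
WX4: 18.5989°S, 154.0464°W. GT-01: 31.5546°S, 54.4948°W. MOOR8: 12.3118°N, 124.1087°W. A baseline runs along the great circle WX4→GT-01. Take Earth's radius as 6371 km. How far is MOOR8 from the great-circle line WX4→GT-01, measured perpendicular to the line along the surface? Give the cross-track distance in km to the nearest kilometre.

4600 km

δ₁₃ = central angle WX4→MOOR8 = 0.745993 rad  (haversine)
θ₁₃ = bearing WX4→MOOR8 = 45.923°,  θ₁₂ = bearing WX4→GT-01 = 122.777°
dₓₜ = R·arcsin(sin δ₁₃ · sin(θ₁₃ − θ₁₂)) = 6371·arcsin(0.67870·sin(-76.854°)) = -4600.108 km
|dₓₜ| = 4600.108 km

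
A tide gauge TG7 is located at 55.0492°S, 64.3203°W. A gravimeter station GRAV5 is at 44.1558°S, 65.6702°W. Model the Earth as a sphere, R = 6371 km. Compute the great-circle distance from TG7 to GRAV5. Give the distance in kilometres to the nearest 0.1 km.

1215.1 km

Δφ = 10.8934°,  Δλ = -1.3499°
a = sin²(Δφ/2) + cos φ₁ cos φ₂ sin²(Δλ/2) = 0.009067
c = 2·arcsin(√a) = 0.190728 rad = 10.9279°
d = R·c = 6371 × 0.190728 = 1215.1 km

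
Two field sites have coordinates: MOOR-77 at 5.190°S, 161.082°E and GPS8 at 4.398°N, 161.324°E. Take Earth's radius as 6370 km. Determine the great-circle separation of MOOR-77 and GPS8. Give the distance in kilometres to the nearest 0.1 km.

1066.3 km

Δφ = 9.5880°,  Δλ = 0.2420°
a = sin²(Δφ/2) + cos φ₁ cos φ₂ sin²(Δλ/2) = 0.006989
c = 2·arcsin(√a) = 0.167395 rad = 9.5910°
d = R·c = 6370 × 0.167395 = 1066.3 km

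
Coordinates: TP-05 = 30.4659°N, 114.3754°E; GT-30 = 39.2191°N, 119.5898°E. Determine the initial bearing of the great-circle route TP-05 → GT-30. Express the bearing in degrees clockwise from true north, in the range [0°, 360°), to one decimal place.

Δλ = 5.2144°
y = sin Δλ · cos φ₂ = 0.070410
x = cos φ₁ sin φ₂ − sin φ₁ cos φ₂ cos Δλ = 0.153804
θ = atan2(y, x) = 24.5978° → 24.5978° (mod 360°)

24.6°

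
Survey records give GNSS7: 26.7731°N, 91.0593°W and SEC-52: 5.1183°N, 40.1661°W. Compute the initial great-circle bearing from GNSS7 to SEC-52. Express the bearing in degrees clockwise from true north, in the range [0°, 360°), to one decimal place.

104.7°

Δλ = 50.8932°
y = sin Δλ · cos φ₂ = 0.772877
x = cos φ₁ sin φ₂ − sin φ₁ cos φ₂ cos Δλ = -0.203353
θ = atan2(y, x) = 104.7411° → 104.7411° (mod 360°)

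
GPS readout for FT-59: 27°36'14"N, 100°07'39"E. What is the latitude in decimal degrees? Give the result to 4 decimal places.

27.6039°N

27° + 36′/60 + 14″/3600 = 27 + 0.60000 + 0.00389 = 27.6039°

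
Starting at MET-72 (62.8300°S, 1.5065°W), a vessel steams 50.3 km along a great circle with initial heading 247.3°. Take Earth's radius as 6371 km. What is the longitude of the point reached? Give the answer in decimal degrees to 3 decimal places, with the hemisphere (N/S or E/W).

2.426°W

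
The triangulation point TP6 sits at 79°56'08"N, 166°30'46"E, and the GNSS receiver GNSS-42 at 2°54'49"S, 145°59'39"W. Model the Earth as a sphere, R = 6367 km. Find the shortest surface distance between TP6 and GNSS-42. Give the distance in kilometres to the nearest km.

TP6: φ = +79.93556°, λ = +166.51278°
GNSS-42: φ = -2.91361°, λ = -145.99417°
Δφ = -82.8492°,  Δλ = 47.4931°
a = sin²(Δφ/2) + cos φ₁ cos φ₂ sin²(Δλ/2) = 0.466061
c = 2·arcsin(√a) = 1.502866 rad = 86.1079°
d = R·c = 6367 × 1.502866 = 9568.7 km

9569 km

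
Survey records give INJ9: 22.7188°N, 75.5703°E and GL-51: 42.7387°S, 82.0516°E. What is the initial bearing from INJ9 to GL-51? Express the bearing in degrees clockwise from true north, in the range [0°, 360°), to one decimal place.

Δλ = 6.4813°
y = sin Δλ · cos φ₂ = 0.082905
x = cos φ₁ sin φ₂ − sin φ₁ cos φ₂ cos Δλ = -0.907841
θ = atan2(y, x) = 174.7822° → 174.7822° (mod 360°)

174.8°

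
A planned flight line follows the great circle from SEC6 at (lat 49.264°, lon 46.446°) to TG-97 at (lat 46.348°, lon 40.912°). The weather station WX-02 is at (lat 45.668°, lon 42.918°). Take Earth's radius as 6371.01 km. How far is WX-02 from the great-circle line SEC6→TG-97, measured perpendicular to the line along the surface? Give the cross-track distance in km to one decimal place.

δ₁₃ = central angle SEC6→WX-02 = 0.075292 rad  (haversine)
θ₁₃ = bearing SEC6→WX-02 = 214.867°,  θ₁₂ = bearing SEC6→TG-97 = 233.961°
dₓₜ = R·arcsin(sin δ₁₃ · sin(θ₁₃ − θ₁₂)) = 6371.01·arcsin(0.07522·sin(-19.093°)) = -156.778 km
|dₓₜ| = 156.778 km

156.8 km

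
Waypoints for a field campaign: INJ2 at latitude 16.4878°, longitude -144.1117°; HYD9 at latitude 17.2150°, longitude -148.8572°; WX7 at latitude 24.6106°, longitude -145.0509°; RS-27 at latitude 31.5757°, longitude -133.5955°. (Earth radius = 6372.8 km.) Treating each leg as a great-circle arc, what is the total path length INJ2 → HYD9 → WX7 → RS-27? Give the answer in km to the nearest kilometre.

2788 km

INJ2→HYD9: c = 0.080275 rad, d = 511.58 km
HYD9→WX7: c = 0.143193 rad, d = 912.54 km
WX7→RS-27: c = 0.213993 rad, d = 1363.74 km
Total = 511.58 + 912.54 + 1363.74 = 2787.85 km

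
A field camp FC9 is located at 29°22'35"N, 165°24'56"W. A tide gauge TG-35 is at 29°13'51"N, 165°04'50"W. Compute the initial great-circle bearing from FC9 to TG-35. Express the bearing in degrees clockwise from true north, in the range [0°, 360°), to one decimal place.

FC9: φ = +29.37639°, λ = -165.41556°
TG-35: φ = +29.23083°, λ = -165.08056°
Δλ = 0.3350°
y = sin Δλ · cos φ₂ = 0.005102
x = cos φ₁ sin φ₂ − sin φ₁ cos φ₂ cos Δλ = -0.002533
θ = atan2(y, x) = 116.4028° → 116.4028° (mod 360°)

116.4°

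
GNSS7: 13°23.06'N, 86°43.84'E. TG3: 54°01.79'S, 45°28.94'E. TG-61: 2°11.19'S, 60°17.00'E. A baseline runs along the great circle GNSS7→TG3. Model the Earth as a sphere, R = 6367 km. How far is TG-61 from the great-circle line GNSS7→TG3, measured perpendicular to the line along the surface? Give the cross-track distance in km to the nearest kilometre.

GNSS7: φ = +13.38433°, λ = +86.73067°
TG3: φ = -54.02983°, λ = +45.48233°
TG-61: φ = -2.18650°, λ = +60.28333°
δ₁₃ = central angle GNSS7→TG-61 = 0.532461 rad  (haversine)
θ₁₃ = bearing GNSS7→TG-61 = 241.244°,  θ₁₂ = bearing GNSS7→TG3 = 203.525°
dₓₜ = R·arcsin(sin δ₁₃ · sin(θ₁₃ − θ₁₂)) = 6367·arcsin(0.50766·sin(37.719°)) = 2010.702 km
|dₓₜ| = 2010.702 km

2011 km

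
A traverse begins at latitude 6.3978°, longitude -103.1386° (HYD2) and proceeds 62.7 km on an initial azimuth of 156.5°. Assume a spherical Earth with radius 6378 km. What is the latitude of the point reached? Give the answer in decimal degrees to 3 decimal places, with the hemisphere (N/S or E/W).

5.881°N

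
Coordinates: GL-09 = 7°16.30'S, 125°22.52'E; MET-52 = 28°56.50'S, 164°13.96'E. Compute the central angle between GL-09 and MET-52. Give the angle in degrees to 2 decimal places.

GL-09: φ = -7.27167°, λ = +125.37533°
MET-52: φ = -28.94167°, λ = +164.23267°
Δφ = -21.6700°,  Δλ = 38.8573°
a = sin²(Δφ/2) + cos φ₁ cos φ₂ sin²(Δλ/2) = 0.131385
c = 2·arcsin(√a) = 0.741835 rad = 42.5040°

42.50°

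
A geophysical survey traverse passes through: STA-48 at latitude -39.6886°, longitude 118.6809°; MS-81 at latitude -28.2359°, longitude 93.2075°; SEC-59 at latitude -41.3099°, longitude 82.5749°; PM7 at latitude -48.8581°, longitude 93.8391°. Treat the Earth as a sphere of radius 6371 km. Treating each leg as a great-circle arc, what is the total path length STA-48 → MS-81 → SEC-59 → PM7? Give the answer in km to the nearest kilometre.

5621 km

STA-48→MS-81: c = 0.417313 rad, d = 2658.70 km
MS-81→SEC-59: c = 0.273925 rad, d = 1745.18 km
SEC-59→PM7: c = 0.191000 rad, d = 1216.86 km
Total = 2658.70 + 1745.18 + 1216.86 = 5620.74 km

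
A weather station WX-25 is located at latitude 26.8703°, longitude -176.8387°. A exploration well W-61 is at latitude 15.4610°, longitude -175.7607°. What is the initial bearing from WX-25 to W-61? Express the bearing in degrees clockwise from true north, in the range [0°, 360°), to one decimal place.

Δλ = 1.0780°
y = sin Δλ · cos φ₂ = 0.018133
x = cos φ₁ sin φ₂ − sin φ₁ cos φ₂ cos Δλ = -0.197739
θ = atan2(y, x) = 174.7606° → 174.7606° (mod 360°)

174.8°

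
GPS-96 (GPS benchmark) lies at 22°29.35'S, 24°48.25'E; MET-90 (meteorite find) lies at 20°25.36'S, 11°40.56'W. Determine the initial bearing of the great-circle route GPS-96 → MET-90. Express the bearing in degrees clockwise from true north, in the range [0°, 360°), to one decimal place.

266.5°

GPS-96: φ = -22.48917°, λ = +24.80417°
MET-90: φ = -20.42267°, λ = -11.67600°
Δλ = -36.4802°
y = sin Δλ · cos φ₂ = -0.557174
x = cos φ₁ sin φ₂ − sin φ₁ cos φ₂ cos Δλ = -0.034177
θ = atan2(y, x) = -93.5102° → 266.4898° (mod 360°)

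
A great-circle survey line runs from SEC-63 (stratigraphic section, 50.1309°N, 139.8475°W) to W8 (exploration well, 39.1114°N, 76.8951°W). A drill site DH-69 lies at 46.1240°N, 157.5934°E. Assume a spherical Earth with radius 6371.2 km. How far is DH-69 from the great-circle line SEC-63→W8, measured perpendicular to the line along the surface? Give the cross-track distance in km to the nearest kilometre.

δ₁₃ = central angle SEC-63→DH-69 = 0.710551 rad  (haversine)
θ₁₃ = bearing SEC-63→DH-69 = 289.427°,  θ₁₂ = bearing SEC-63→W8 = 79.060°
dₓₜ = R·arcsin(sin δ₁₃ · sin(θ₁₃ − θ₁₂)) = 6371.2·arcsin(0.65225·sin(210.367°)) = -2140.880 km
|dₓₜ| = 2140.880 km

2141 km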